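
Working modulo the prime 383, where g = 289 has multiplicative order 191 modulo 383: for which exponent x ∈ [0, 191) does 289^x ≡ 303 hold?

66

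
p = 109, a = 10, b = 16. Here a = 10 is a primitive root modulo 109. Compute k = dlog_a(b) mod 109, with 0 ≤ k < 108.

Baby-step giant-step with m = ceil(sqrt(108)) = 11.
Baby table (10^j mod 109 for j=0..10):
  0:1  1:10  2:100  3:19  4:81  5:47  6:34  7:13
  8:21  9:101  10:29
Giant step factor: 10^(-11) ≡ 53 (mod 109).
Scan 16·53^i mod 109 for i = 0, 1, …:
  i=0: 16   i=1: 85   i=2: 36   i=3: 55
  i=4: 81
Match at i=4, j=4: k = 4·11 + 4 = 48.

48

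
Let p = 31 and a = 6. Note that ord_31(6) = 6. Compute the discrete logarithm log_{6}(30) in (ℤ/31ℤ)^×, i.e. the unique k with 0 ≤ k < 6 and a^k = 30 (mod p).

3

Successive powers of 6 modulo 31:
  6^0=1  6^1=6  6^2=5  6^3=30
So 6^3 ≡ 30 (mod 31), giving k = 3.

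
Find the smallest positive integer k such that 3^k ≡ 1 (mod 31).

30

The order of 3 must divide p − 1 = 30 = 2 · 3 · 5.
Divisors: 1, 2, 3, 5, 6, 10, 15, 30.
Check each in increasing order: 3^1 ≡ 3;  3^2 ≡ 9;  3^3 ≡ 27;  3^5 ≡ 26;  3^6 ≡ 16;  3^10 ≡ 25;  3^15 ≡ 30;  3^30 ≡ 1.
Smallest exponent giving 1 is 30.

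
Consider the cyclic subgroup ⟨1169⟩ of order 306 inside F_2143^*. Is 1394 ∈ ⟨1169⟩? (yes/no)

1394 ∈ ⟨1169⟩ iff 1394^306 ≡ 1 (mod 2143), since |⟨1169⟩| = 306.
1394^306 mod 2143 = 1.
Since 1 = 1, 1394 lies in the subgroup.

yes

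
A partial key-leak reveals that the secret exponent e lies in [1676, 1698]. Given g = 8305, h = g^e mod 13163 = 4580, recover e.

Compute 8305^1676 mod 13163 = 6968, then multiply by 8305 repeatedly:
  8305^1676=6968  8305^1677=4692  8305^1678=4580
Found 4580 at exponent 1678.

1678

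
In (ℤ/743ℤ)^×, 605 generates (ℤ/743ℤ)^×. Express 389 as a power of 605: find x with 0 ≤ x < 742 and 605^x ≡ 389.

Baby-step giant-step with m = ceil(sqrt(742)) = 28.
Baby table (605^j mod 743 for j=0..27):
  0:1  1:605  2:469  3:662  4:33  5:647  6:617  7:299
  8:346  9:547  10:300  11:208  12:273  13:219  14:241  15:177
  16:93  17:540  18:523  19:640  20:97  21:731  22:170  23:316
  24:229  25:347  26:409  27:26
Giant step factor: 605^(-28) ≡ 626 (mod 743).
Scan 389·626^i mod 743 for i = 0, 1, …:
  i=0: 389   i=1: 553   i=2: 683   i=3: 333
  i=4: 418   i=5: 132   i=6: 159   i=7: 715
  i=8: 304   i=9: 96     …   i=21: 493
  i=22: 273
Match at i=22, j=12: x = 22·28 + 12 = 628.

628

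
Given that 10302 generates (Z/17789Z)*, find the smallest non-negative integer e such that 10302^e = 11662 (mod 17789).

Baby-step giant-step with m = ceil(sqrt(17788)) = 134.
Baby table (10302^j mod 17789 for j=0..133):
  0:1  1:10302  2:2030  3:10985  4:11641  5:9933  6:7438  7:9053
  8:14068  9:1553  10:6695  11:3937  12:54  13:4849  14:2886  15:6153
  16:5999  17:2712  18:10294  19:8559  20:12534  21:12706  22:5750  23:16919
  24:2916  25:12800  26:13532  27:12060  28:3744  29:4136  30:4417  31:17461
  32:854  33:10142  34:8087  35:6387  36:15152  37:15218  38:1379  39:10836
  40:6497  41:9876  42:7261  43:77  44:10538  45:13998  46:9762  47:6907
  48:17703  49:3478  50:3310  51:15896  52:12847  53:17423  54:736  55:4158
  56:17593  57:8754  58:11267  59:17198  60:13145  61:9922  62:850  63:4512
  64:17756  65:15814  66:4166  67:11064  68:7205  69:10202  70:3592  71:3664
  72:16059  73:2118  74:10322  75:12391  76:16007  77:84  78:11496  79:10419
  80:15501  81:17238  82:16078  83:2177  84:13314  85:7638  86:5929  87:10921
  88:10506  89:4536  90:15958  91:11167  92:971  93:5824  94:14340  95:10824
  96:7396  97:3305  98:17753  99:2697  100:15865  101:13687  102:7860  103:15981
  104:16856  105:12083  106:9433  107:15248  108:8026  109:580  110:15845  111:3326
  112:2838  113:9749  114:15293  115:9102  116:2985  117:12078  118:11290  119:5098
  120:6468  121:13531  122:1758  123:1714  124:10940  125:10565  126:7528  127:11205
  128:1089  129:11808  130:4834  131:8457  132:11281  133:1325
Giant step factor: 10302^(-134) ≡ 7550 (mod 17789).
Scan 11662·7550^i mod 17789 for i = 0, 1, …:
  i=0: 11662   i=1: 10339   i=2: 1318   i=3: 6849
  i=4: 15116   i=5: 9365   i=6: 12264   i=7: 1455
  i=8: 9437   i=9: 4405     …   i=69: 10785
  i=70: 6497
Match at i=70, j=40: e = 70·134 + 40 = 9420.

9420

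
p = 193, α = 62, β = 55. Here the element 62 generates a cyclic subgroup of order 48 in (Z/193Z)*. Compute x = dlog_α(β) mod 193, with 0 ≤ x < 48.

Baby-step giant-step with m = ceil(sqrt(48)) = 7.
Baby table (62^j mod 193 for j=0..6):
  0:1  1:62  2:177  3:166  4:63  5:46  6:150
Giant step factor: 62^(-7) ≡ 59 (mod 193).
Scan 55·59^i mod 193 for i = 0, 1, …:
  i=0: 55   i=1: 157   i=2: 192   i=3: 134
  i=4: 186   i=5: 166
Match at i=5, j=3: x = 5·7 + 3 = 38.

38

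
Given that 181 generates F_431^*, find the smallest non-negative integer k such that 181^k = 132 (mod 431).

238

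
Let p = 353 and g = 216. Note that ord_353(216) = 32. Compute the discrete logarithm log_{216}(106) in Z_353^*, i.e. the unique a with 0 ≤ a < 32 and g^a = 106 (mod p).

9

Successive powers of 216 modulo 353:
  216^0=1  216^1=216  216^2=60  216^3=252  216^4=70  216^5=294
  216^6=317  216^7=343  216^8=311  216^9=106
So 216^9 ≡ 106 (mod 353), giving a = 9.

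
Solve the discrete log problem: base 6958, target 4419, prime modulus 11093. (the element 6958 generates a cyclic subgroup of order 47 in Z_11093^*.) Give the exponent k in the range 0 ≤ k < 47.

Successive powers of 6958 modulo 11093:
  6958^0=1  6958^1=6958  6958^2=3912  6958^3=8567  6958^4=6497  6958^5=2151
  6958^6=2201  6958^7=6218  6958^8=2144  6958^9=8960  6958^10=1020  6958^11=8733
  6958^12=7853  6958^13=8149  6958^14=4419
So 6958^14 ≡ 4419 (mod 11093), giving k = 14.

14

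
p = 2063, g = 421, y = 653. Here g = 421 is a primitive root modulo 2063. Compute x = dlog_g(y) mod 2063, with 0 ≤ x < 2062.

1877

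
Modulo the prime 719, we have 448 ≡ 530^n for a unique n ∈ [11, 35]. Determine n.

12

Compute 530^11 mod 719 = 690, then multiply by 530 repeatedly:
  530^11=690  530^12=448
Found 448 at exponent 12.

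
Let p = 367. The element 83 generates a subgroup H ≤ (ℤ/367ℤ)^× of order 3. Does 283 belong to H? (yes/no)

yes

⟨83⟩ has order 3; its elements mod 367 are {1, 83, 283}.
283 is in this set.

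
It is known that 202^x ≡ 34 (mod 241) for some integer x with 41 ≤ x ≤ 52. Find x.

49

Compute 202^41 mod 241 = 99, then multiply by 202 repeatedly:
  202^41=99  202^42=236  202^43=195  202^44=107  202^45=165
  202^46=72  202^47=84  202^48=98  202^49=34
Found 34 at exponent 49.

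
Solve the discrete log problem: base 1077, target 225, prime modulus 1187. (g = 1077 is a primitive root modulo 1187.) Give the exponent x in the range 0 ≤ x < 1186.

1166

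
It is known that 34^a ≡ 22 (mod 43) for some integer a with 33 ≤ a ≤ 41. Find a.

39

Compute 34^33 mod 43 = 27, then multiply by 34 repeatedly:
  34^33=27  34^34=15  34^35=37  34^36=11  34^37=30
  34^38=31  34^39=22
Found 22 at exponent 39.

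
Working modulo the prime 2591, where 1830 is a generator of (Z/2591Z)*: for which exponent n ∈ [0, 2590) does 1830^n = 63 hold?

Baby-step giant-step with m = ceil(sqrt(2590)) = 51.
Baby table (1830^j mod 2591 for j=0..50):
  0:1  1:1830  2:1328  3:2473  4:1704  5:1347  6:969  7:1026
  8:1696  9:2253  10:709  11:1970  12:1019  13:1841  14:730  15:1535
  16:406  17:1954  18:240  19:1321  20:27  21:181  22:2173  23:1996
  24:1961  25:95  26:253  27:1792  28:1745  29:1238  30:1006  31:1370
  32:1603  33:478  34:1573  35:2580  36:598  37:938  38:1298  39:1984
  40:729  41:2296  42:1669  43:2072  44:1127  45:2565  46:1649  47:1746
  48:477  49:2334  50:1252
Giant step factor: 1830^(-51) ≡ 2088 (mod 2591).
Scan 63·2088^i mod 2591 for i = 0, 1, …:
  i=0: 63   i=1: 1994   i=2: 2326   i=3: 1154
  i=4: 2513   i=5: 369   i=6: 945   i=7: 1409
  i=8: 1207   i=9: 1764     …   i=20: 2111
  i=21: 477
Match at i=21, j=48: n = 21·51 + 48 = 1119.

1119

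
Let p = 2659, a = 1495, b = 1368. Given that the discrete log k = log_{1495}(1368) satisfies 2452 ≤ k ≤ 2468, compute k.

Compute 1495^2452 mod 2659 = 2220, then multiply by 1495 repeatedly:
  1495^2452=2220  1495^2453=468  1495^2454=343  1495^2455=2257  1495^2456=2603
  1495^2457=1368
Found 1368 at exponent 2457.

2457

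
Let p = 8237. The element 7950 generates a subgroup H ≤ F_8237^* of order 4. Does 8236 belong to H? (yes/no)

⟨7950⟩ has order 4; its elements mod 8237 are {1, 287, 7950, 8236}.
8236 is in this set.

yes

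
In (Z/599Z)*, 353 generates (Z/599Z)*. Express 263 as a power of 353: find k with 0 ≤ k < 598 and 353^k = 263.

Baby-step giant-step with m = ceil(sqrt(598)) = 25.
Baby table (353^j mod 599 for j=0..24):
  0:1  1:353  2:17  3:11  4:289  5:187  6:121  7:184
  8:260  9:133  10:227  11:464  12:265  13:101  14:312  15:519
  16:512  17:437  18:318  19:241  20:15  21:503  22:255  23:165
  24:142
Giant step factor: 353^(-25) ≡ 186 (mod 599).
Scan 263·186^i mod 599 for i = 0, 1, …:
  i=0: 263   i=1: 399   i=2: 537   i=3: 448
  i=4: 67   i=5: 482   i=6: 401   i=7: 310
  i=8: 156   i=9: 264     …   i=18: 306
  i=19: 11
Match at i=19, j=3: k = 19·25 + 3 = 478.

478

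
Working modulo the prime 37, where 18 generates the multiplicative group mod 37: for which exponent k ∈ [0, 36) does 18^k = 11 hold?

6

Successive powers of 18 modulo 37:
  18^0=1  18^1=18  18^2=28  18^3=23  18^4=7  18^5=15
  18^6=11
So 18^6 ≡ 11 (mod 37), giving k = 6.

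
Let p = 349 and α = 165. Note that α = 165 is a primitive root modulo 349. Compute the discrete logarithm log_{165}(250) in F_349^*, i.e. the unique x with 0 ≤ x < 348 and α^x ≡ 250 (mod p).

19

Baby-step giant-step with m = ceil(sqrt(348)) = 19.
Baby table (165^j mod 349 for j=0..18):
  0:1  1:165  2:3  3:146  4:9  5:89  6:27  7:267
  8:81  9:103  10:243  11:309  12:31  13:229  14:93  15:338
  16:279  17:316  18:139
Giant step factor: 165^(-19) ≡ 141 (mod 349).
Scan 250·141^i mod 349 for i = 0, 1, …:
  i=0: 250   i=1: 1
Match at i=1, j=0: x = 1·19 + 0 = 19.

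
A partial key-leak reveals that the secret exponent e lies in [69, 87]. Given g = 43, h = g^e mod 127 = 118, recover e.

79

Compute 43^69 mod 127 = 102, then multiply by 43 repeatedly:
  43^69=102  43^70=68  43^71=3  43^72=2  43^73=86
  43^74=15  43^75=10  43^76=49  43^77=75  43^78=50
  43^79=118
Found 118 at exponent 79.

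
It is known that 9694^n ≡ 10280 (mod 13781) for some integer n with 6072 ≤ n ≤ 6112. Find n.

6096

Compute 9694^6072 mod 13781 = 903, then multiply by 9694 repeatedly:
  9694^6072=903  9694^6073=2747  9694^6074=4526  9694^6075=10121  9694^6076=6035
  9694^6077=2945  9694^6078=8379  9694^6079=812  9694^6080=2577  9694^6081=10266
  9694^6082=6003  9694^6083=9700  9694^6084=4037  9694^6085=10419  9694^6086=837
  9694^6087=10650  9694^6088=7629  9694^6089=6680  9694^6090=12782  9694^6091=3737
  9694^6092=10010  9694^6093=4919  9694^6094=2526  9694^6095=11988  9694^6096=10280
Found 10280 at exponent 6096.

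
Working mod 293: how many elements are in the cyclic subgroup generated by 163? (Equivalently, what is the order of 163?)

292

The order of 163 must divide p − 1 = 292 = 2^2 · 73.
Divisors: 1, 2, 4, 73, 146, 292.
Check each in increasing order: 163^1 ≡ 163;  163^2 ≡ 199;  163^4 ≡ 46;  163^73 ≡ 155;  163^146 ≡ 292;  163^292 ≡ 1.
Smallest exponent giving 1 is 292.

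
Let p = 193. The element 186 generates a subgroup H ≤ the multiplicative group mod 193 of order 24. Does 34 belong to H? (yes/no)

no

⟨186⟩ has order 24; its elements mod 193 are {1, 7, 9, 12, 16, 43, 49, 55, 63, 81, 84, 85, 108, 109, 112, 130, 138, 144, 150, 177, 181, 184, 186, 192}.
34 is not in this set.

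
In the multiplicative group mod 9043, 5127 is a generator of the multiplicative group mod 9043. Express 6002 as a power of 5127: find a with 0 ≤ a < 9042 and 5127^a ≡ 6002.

Baby-step giant-step with m = ceil(sqrt(9042)) = 96.
Baby table (5127^j mod 9043 for j=0..95):
  0:1  1:5127  2:7171  3:5922  4:4743  5:734  6:1330  7:488
  8:6108  9:8850  10:5219  11:8619  12:5515  13:6987  14:3026  15:5557
  16:5289  17:5789  18:1077  19:5549  20:445  21:2679  22:7959  23:3777
  24:3616  25:1082  26:4055  27:128  28:5160  29:4545  30:7447  31:1223
  32:3522  33:7466  34:8206  35:4126  36:2425  37:7893  38:9029  39:566
  40:8122  41:7522  42:5942  43:7810  44:8509  45:2211  46:4918  47:2702
  48:8321  49:5936  50:4177  51:1655  52:2851  53:3589  54:7341  55:341
  56:3008  57:3701  58:2813  59:7709  60:6133  61:1380  62:3634  63:2938
  64:6531  65:7251  66:104  67:8714  68:4258  69:964  70:4950  71:3992
  72:2675  73:5537  74:2222  75:7057  76:196  77:1119  78:3851  79:3208
  80:7242  81:8219  82:7476  83:5218  84:3492  85:7387  86:1065  87:7326
  88:4823  89:3959  90:5301  91:4012  92:5742  93:4269  94:3103  95:2444
Giant step factor: 5127^(-96) ≡ 1710 (mod 9043).
Scan 6002·1710^i mod 9043 for i = 0, 1, …:
  i=0: 6002   i=1: 8658   i=2: 1789   i=3: 2656
  i=4: 2174   i=5: 867   i=6: 8561   i=7: 7736
  i=8: 7694   i=9: 8218   i=10: 9001   i=11: 524
  i=12: 783   i=13: 566
Match at i=13, j=39: a = 13·96 + 39 = 1287.

1287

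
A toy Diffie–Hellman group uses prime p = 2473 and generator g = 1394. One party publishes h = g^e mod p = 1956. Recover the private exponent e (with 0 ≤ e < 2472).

Baby-step giant-step with m = ceil(sqrt(2472)) = 50.
Baby table (1394^j mod 2473 for j=0..49):
  0:1  1:1394  2:1931  3:1190  4:1950  5:473  6:1544  7:826
  8:1499  9:2394  10:1159  11:777  12:2437  13:1749  14:2201  15:1674
  16:1517  17:283  18:1295  19:2413  20:442  21:371  22:317  23:1704
  24:1296  25:1334  26:2373  27:1561  28:2267  29:2177  30:367  31:2160
  32:1399  33:1482  34:953  35:481  36:331  37:1436  38:1127  39:683
  40:2470  41:764  42:1626  43:1376  44:1569  45:1054  46:314  47:2468
  48:449  49:237
Giant step factor: 1394^(-50) ≡ 2239 (mod 2473).
Scan 1956·2239^i mod 2473 for i = 0, 1, …:
  i=0: 1956   i=1: 2274   i=2: 2052   i=3: 2067
  i=4: 1030   i=5: 1334
Match at i=5, j=25: e = 5·50 + 25 = 275.

275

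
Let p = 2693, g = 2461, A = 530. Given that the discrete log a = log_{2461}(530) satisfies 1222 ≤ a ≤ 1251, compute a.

1230

Compute 2461^1222 mod 2693 = 666, then multiply by 2461 repeatedly:
  2461^1222=666  2461^1223=1682  2461^1224=261  2461^1225=1387  2461^1226=1376
  2461^1227=1235  2461^1228=1631  2461^1229=1321  2461^1230=530
Found 530 at exponent 1230.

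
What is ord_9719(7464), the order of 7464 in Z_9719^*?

The order of 7464 must divide p − 1 = 9718 = 2 · 43 · 113.
Divisors: 1, 2, 43, 86, 113, 226, 4859, 9718.
Check each in increasing order: 7464^1 ≡ 7464;  7464^2 ≡ 1988;  7464^43 ≡ 7570;  7464^86 ≡ 1676;  7464^113 ≡ 7497;  7464^226 ≡ 32;  7464^4859 ≡ 9718;  7464^9718 ≡ 1.
Smallest exponent giving 1 is 9718.

9718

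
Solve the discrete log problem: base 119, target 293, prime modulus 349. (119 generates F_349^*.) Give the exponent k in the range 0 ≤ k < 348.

Baby-step giant-step with m = ceil(sqrt(348)) = 19.
Baby table (119^j mod 349 for j=0..18):
  0:1  1:119  2:201  3:187  4:266  5:244  6:69  7:184
  8:258  9:339  10:206  11:84  12:224  13:132  14:3  15:8
  16:254  17:212  18:100
Giant step factor: 119^(-19) ≡ 154 (mod 349).
Scan 293·154^i mod 349 for i = 0, 1, …:
  i=0: 293   i=1: 101   i=2: 198   i=3: 129
  i=4: 322   i=5: 30   i=6: 83   i=7: 218
  i=8: 68   i=9: 2     …   i=14: 323
  i=15: 184
Match at i=15, j=7: k = 15·19 + 7 = 292.

292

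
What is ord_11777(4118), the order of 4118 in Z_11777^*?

1472

The order of 4118 must divide p − 1 = 11776 = 2^9 · 23.
Divisors: 1, 2, 4, 8, 16, 23, 32, 46, 64, 92, 128, 184, 256, 368, 512, 736, 1472, 2944, 5888, 11776.
Check each in increasing order: 4118^1 ≡ 4118;  4118^2 ≡ 10821;  4118^4 ≡ 7107;  4118^8 ≡ 9673;  4118^16 ≡ 10441;  4118^23 ≡ 5573;  4118^32 ≡ 6569;  4118^46 ≡ 2380;  4118^64 ≡ 833;  4118^92 ≡ 11440;  4118^128 ≡ 10823;  4118^184 ≡ 7576;  4118^256 ≡ 3287;  4118^368 ≡ 6455;  4118^512 ≡ 4860;  4118^736 ≡ 11776;  4118^1472 ≡ 1.
Smallest exponent giving 1 is 1472.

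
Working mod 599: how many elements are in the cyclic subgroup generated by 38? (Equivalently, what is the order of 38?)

The order of 38 must divide p − 1 = 598 = 2 · 13 · 23.
Divisors: 1, 2, 13, 23, 26, 46, 299, 598.
Check each in increasing order: 38^1 ≡ 38;  38^2 ≡ 246;  38^13 ≡ 405;  38^23 ≡ 338;  38^26 ≡ 498;  38^46 ≡ 434;  38^299 ≡ 1.
Smallest exponent giving 1 is 299.

299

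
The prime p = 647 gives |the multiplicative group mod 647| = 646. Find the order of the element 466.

323

The order of 466 must divide p − 1 = 646 = 2 · 17 · 19.
Divisors: 1, 2, 17, 19, 34, 38, 323, 646.
Check each in increasing order: 466^1 ≡ 466;  466^2 ≡ 411;  466^17 ≡ 55;  466^19 ≡ 607;  466^34 ≡ 437;  466^38 ≡ 306;  466^323 ≡ 1.
Smallest exponent giving 1 is 323.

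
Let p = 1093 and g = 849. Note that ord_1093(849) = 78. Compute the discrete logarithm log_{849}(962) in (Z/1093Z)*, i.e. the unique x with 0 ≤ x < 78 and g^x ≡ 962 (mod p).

Baby-step giant-step with m = ceil(sqrt(78)) = 9.
Baby table (849^j mod 1093 for j=0..8):
  0:1  1:849  2:514  3:279  4:783  5:223  6:238  7:950
  8:1009
Giant step factor: 849^(-9) ≡ 972 (mod 1093).
Scan 962·972^i mod 1093 for i = 0, 1, …:
  i=0: 962   i=1: 549   i=2: 244   i=3: 1080
  i=4: 480   i=5: 942   i=6: 783
Match at i=6, j=4: x = 6·9 + 4 = 58.

58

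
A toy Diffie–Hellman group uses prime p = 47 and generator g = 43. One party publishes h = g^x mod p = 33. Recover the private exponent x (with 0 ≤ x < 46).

41

Baby-step giant-step with m = ceil(sqrt(46)) = 7.
Baby table (43^j mod 47 for j=0..6):
  0:1  1:43  2:16  3:30  4:21  5:10  6:7
Giant step factor: 43^(-7) ≡ 5 (mod 47).
Scan 33·5^i mod 47 for i = 0, 1, …:
  i=0: 33   i=1: 24   i=2: 26   i=3: 36
  i=4: 39   i=5: 7
Match at i=5, j=6: x = 5·7 + 6 = 41.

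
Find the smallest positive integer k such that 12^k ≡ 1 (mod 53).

52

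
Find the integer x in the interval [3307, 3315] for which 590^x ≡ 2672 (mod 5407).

3311

Compute 590^3307 mod 5407 = 4904, then multiply by 590 repeatedly:
  590^3307=4904  590^3308=615  590^3309=581  590^3310=2149  590^3311=2672
Found 2672 at exponent 3311.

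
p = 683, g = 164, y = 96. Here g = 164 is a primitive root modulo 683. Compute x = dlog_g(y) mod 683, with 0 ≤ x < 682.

641

Baby-step giant-step with m = ceil(sqrt(682)) = 27.
Baby table (164^j mod 683 for j=0..26):
  0:1  1:164  2:259  3:130  4:147  5:203  6:508  7:669
  8:436  9:472  10:229  11:674  12:573  13:401  14:196  15:43
  16:222  17:209  18:126  19:174  20:533  21:671  22:81  23:307
  24:489  25:285  26:296
Giant step factor: 164^(-27) ≡ 375 (mod 683).
Scan 96·375^i mod 683 for i = 0, 1, …:
  i=0: 96   i=1: 484   i=2: 505   i=3: 184
  i=4: 17   i=5: 228   i=6: 125   i=7: 431
  i=8: 437   i=9: 638     …   i=22: 546
  i=23: 533
Match at i=23, j=20: x = 23·27 + 20 = 641.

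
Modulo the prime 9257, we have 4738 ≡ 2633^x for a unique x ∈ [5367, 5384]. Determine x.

5382

Compute 2633^5367 mod 9257 = 2612, then multiply by 2633 repeatedly:
  2633^5367=2612  2633^5368=8702  2633^5369=1291  2633^5370=1884  2633^5371=8077
  2633^5372=3412  2633^5373=4506  2633^5374=6081  2633^5375=5920  2633^5376=7829
  2633^5377=7675  2633^5378=244  2633^5379=3719  2633^5380=7478  2633^5381=9192
  2633^5382=4738
Found 4738 at exponent 5382.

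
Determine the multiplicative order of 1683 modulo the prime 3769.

The order of 1683 must divide p − 1 = 3768 = 2^3 · 3 · 157.
Divisors: 1, 2, 3, 4, 6, 8, 12, 24, 157, 314, 471, 628, 942, 1256, 1884, 3768.
Check each in increasing order: 1683^1 ≡ 1683;  1683^2 ≡ 1970;  1683^3 ≡ 2559;  1683^4 ≡ 2599;  1683^6 ≡ 1728;  1683^8 ≡ 753;  1683^12 ≡ 936;  1683^24 ≡ 1688;  1683^157 ≡ 3306;  1683^314 ≡ 3305;  1683^471 ≡ 3768;  1683^628 ≡ 463;  1683^942 ≡ 1.
Smallest exponent giving 1 is 942.

942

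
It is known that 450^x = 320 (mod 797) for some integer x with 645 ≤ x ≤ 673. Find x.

Compute 450^645 mod 797 = 320, then multiply by 450 repeatedly:
  450^645=320
Found 320 at exponent 645.

645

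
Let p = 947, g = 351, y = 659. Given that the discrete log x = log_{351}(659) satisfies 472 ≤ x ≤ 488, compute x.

Compute 351^472 mod 947 = 402, then multiply by 351 repeatedly:
  351^472=402  351^473=946  351^474=596  351^475=856  351^476=257
  351^477=242  351^478=659
Found 659 at exponent 478.

478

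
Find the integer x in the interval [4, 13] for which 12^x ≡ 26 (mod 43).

Compute 12^4 mod 43 = 10, then multiply by 12 repeatedly:
  12^4=10  12^5=34  12^6=21  12^7=37  12^8=14
  12^9=39  12^10=38  12^11=26
Found 26 at exponent 11.

11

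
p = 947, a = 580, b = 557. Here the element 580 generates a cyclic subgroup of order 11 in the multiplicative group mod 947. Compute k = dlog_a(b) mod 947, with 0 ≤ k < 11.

6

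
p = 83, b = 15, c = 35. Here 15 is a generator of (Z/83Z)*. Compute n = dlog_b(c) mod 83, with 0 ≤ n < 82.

31

Baby-step giant-step with m = ceil(sqrt(82)) = 10.
Baby table (15^j mod 83 for j=0..9):
  0:1  1:15  2:59  3:55  4:78  5:8  6:37  7:57
  8:25  9:43
Giant step factor: 15^(-10) ≡ 48 (mod 83).
Scan 35·48^i mod 83 for i = 0, 1, …:
  i=0: 35   i=1: 20   i=2: 47   i=3: 15
Match at i=3, j=1: n = 3·10 + 1 = 31.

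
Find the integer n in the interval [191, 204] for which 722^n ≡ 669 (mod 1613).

Compute 722^191 mod 1613 = 264, then multiply by 722 repeatedly:
  722^191=264  722^192=274  722^193=1042  722^194=666  722^195=178
  722^196=1089  722^197=727  722^198=669
Found 669 at exponent 198.

198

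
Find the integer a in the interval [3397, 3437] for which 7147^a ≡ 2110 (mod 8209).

Compute 7147^3397 mod 8209 = 740, then multiply by 7147 repeatedly:
  7147^3397=740  7147^3398=2184  7147^3399=3739  7147^3400=2338  7147^3401=4371
  7147^3402=4292  7147^3403=6100  7147^3404=6910  7147^3405=426  7147^3406=7292
  7147^3407=5192  7147^3408=2544  7147^3409=7242  7147^3410=829  7147^3411=6174
  7147^3412=2203  7147^3413=8188  7147^3414=5884  7147^3415=6450  7147^3416=4615
  7147^3417=7852  7147^3418=1520  7147^3419=2933  7147^3420=4574  7147^3421=2140
  7147^3422=1213  7147^3423=607  7147^3424=3877  7147^3425=3544  7147^3426=4203
  7147^3427=2110
Found 2110 at exponent 3427.

3427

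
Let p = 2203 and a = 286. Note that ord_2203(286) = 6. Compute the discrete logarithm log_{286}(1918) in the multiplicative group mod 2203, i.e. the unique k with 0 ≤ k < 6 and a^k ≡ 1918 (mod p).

Successive powers of 286 modulo 2203:
  286^0=1  286^1=286  286^2=285  286^3=2202  286^4=1917  286^5=1918
So 286^5 ≡ 1918 (mod 2203), giving k = 5.

5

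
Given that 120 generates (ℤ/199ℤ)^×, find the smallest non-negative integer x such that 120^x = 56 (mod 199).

40

Baby-step giant-step with m = ceil(sqrt(198)) = 15.
Baby table (120^j mod 199 for j=0..14):
  0:1  1:120  2:72  3:83  4:10  5:6  6:123  7:34
  8:100  9:60  10:36  11:141  12:5  13:3  14:161
Giant step factor: 120^(-15) ≡ 82 (mod 199).
Scan 56·82^i mod 199 for i = 0, 1, …:
  i=0: 56   i=1: 15   i=2: 36
Match at i=2, j=10: x = 2·15 + 10 = 40.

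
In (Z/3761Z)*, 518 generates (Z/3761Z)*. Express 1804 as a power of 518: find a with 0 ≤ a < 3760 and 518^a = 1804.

1056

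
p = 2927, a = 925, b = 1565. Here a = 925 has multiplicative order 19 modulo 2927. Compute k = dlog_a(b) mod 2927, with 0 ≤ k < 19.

9

Successive powers of 925 modulo 2927:
  925^0=1  925^1=925  925^2=941  925^3=1106  925^4=1527  925^5=1661
  925^6=2677  925^7=2910  925^8=1837  925^9=1565
So 925^9 ≡ 1565 (mod 2927), giving k = 9.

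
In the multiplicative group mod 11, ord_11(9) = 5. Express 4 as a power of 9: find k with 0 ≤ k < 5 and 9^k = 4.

2

Successive powers of 9 modulo 11:
  9^0=1  9^1=9  9^2=4
So 9^2 ≡ 4 (mod 11), giving k = 2.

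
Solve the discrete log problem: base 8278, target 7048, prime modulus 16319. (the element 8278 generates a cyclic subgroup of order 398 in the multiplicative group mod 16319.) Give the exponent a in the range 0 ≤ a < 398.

386

Baby-step giant-step with m = ceil(sqrt(398)) = 20.
Baby table (8278^j mod 16319 for j=0..19):
  0:1  1:8278  2:1803  3:9668  4:3328  5:2712  6:11311  7:10355
  8:11302  9:1129  10:11394  11:12031  12:14080  13:3942  14:10195  15:8661
  16:6391  17:14819  18:1759  19:4454
Giant step factor: 8278^(-20) ≡ 11754 (mod 16319).
Scan 7048·11754^i mod 16319 for i = 0, 1, …:
  i=0: 7048   i=1: 6948   i=2: 6516   i=3: 3997
  i=4: 14656   i=5: 3260   i=6: 1028   i=7: 7052
  i=8: 5007   i=9: 5964     …   i=18: 3676
  i=19: 11311
Match at i=19, j=6: a = 19·20 + 6 = 386.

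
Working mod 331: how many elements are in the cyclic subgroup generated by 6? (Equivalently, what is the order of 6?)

165

The order of 6 must divide p − 1 = 330 = 2 · 3 · 5 · 11.
Divisors: 1, 2, 3, 5, 6, 10, 11, 15, 22, 30, 33, 55, 66, 110, 165, 330.
Check each in increasing order: 6^1 ≡ 6;  6^2 ≡ 36;  6^3 ≡ 216;  6^5 ≡ 163;  6^6 ≡ 316;  6^10 ≡ 89;  6^11 ≡ 203;  6^15 ≡ 274;  6^22 ≡ 165;  6^30 ≡ 270;  6^33 ≡ 64;  6^55 ≡ 299;  6^66 ≡ 124;  6^110 ≡ 31;  6^165 ≡ 1.
Smallest exponent giving 1 is 165.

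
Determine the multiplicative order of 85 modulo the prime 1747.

1746

The order of 85 must divide p − 1 = 1746 = 2 · 3^2 · 97.
Divisors: 1, 2, 3, 6, 9, 18, 97, 194, 291, 582, 873, 1746.
Check each in increasing order: 85^1 ≡ 85;  85^2 ≡ 237;  85^3 ≡ 928;  85^6 ≡ 1660;  85^9 ≡ 1373;  85^18 ≡ 116;  85^97 ≡ 832;  85^194 ≡ 412;  85^291 ≡ 372;  85^582 ≡ 371;  85^873 ≡ 1746;  85^1746 ≡ 1.
Smallest exponent giving 1 is 1746.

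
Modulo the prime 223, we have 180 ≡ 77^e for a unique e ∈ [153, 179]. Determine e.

173

Compute 77^153 mod 223 = 26, then multiply by 77 repeatedly:
  77^153=26  77^154=218  77^155=61  77^156=14  77^157=186
  77^158=50  77^159=59  77^160=83  77^161=147  77^162=169
  77^163=79  77^164=62  77^165=91  77^166=94  77^167=102
  77^168=49  77^169=205  77^170=175  77^171=95  77^172=179
  77^173=180
Found 180 at exponent 173.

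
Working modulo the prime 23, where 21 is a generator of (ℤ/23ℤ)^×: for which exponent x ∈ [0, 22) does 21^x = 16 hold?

Successive powers of 21 modulo 23:
  21^0=1  21^1=21  21^2=4  21^3=15  21^4=16
So 21^4 ≡ 16 (mod 23), giving x = 4.

4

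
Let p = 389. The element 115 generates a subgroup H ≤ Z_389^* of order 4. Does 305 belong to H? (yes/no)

⟨115⟩ has order 4; its elements mod 389 are {1, 115, 274, 388}.
305 is not in this set.

no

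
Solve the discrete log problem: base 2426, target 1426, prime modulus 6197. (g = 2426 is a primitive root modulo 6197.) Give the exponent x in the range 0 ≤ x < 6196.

4194

Baby-step giant-step with m = ceil(sqrt(6196)) = 79.
Baby table (2426^j mod 6197 for j=0..78):
  0:1  1:2426  2:4523  3:4108  4:1232  5:1878  6:1233  7:4304
  8:5756  9:2215  10:791  11:4093  12:2024  13:2200  14:1583  15:4415
  16:2374  17:2311  18:4398  19:4511  20:5981  21:2729  22:2158  23:5040
  24:359  25:3354  26:143  27:6083  28:2301  29:4926  30:2660  31:2083
  32:2803  33:1969  34:5104  35:698  36:1567  37:2781  38:4370  39:4750
  40:3277  41:5448  42:4844  43:2032  44:3017  45:585  46:97  47:6033
  48:4941  49:1868  50:1761  51:2453  52:1858  53:2289  54:602  55:4157
  56:2363  57:413  58:4221  59:2702  60:4823  61:662  62:989  63:1075
  64:5210  65:3777  66:3836  67:4439  68:4825  69:5514  70:3838  71:3094
  72:1477  73:1336  74:105  75:653  76:3943  77:3747  78:5420
Giant step factor: 2426^(-79) ≡ 5179 (mod 6197).
Scan 1426·5179^i mod 6197 for i = 0, 1, …:
  i=0: 1426   i=1: 4627   i=2: 5631   i=3: 6064
  i=4: 5257   i=5: 2582   i=6: 5249   i=7: 4529
  i=8: 46   i=9: 2748     …   i=52: 1822
  i=53: 4304
Match at i=53, j=7: x = 53·79 + 7 = 4194.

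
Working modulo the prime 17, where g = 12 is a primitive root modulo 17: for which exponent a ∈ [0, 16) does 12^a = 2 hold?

6

Successive powers of 12 modulo 17:
  12^0=1  12^1=12  12^2=8  12^3=11  12^4=13  12^5=3
  12^6=2
So 12^6 ≡ 2 (mod 17), giving a = 6.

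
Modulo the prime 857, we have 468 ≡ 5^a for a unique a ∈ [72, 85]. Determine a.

Compute 5^72 mod 857 = 468, then multiply by 5 repeatedly:
  5^72=468
Found 468 at exponent 72.

72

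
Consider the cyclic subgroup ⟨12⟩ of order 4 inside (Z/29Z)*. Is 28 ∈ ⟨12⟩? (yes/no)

yes

28 ∈ ⟨12⟩ iff 28^4 ≡ 1 (mod 29), since |⟨12⟩| = 4.
28^4 mod 29 = 1.
Since 1 = 1, 28 lies in the subgroup.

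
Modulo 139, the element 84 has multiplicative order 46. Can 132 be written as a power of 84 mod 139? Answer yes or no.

no

132 ∈ ⟨84⟩ iff 132^46 ≡ 1 (mod 139), since |⟨84⟩| = 46.
132^46 mod 139 = 42.
Since 42 ≠ 1, 132 does not lie in the subgroup.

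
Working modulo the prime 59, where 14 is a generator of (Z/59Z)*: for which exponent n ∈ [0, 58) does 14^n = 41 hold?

16

Successive powers of 14 modulo 59:
  14^0=1  14^1=14  14^2=19  14^3=30  14^4=7  14^5=39
  14^6=15  14^7=33  14^8=49  14^9=37  14^10=46  14^11=54
  14^12=48  14^13=23  14^14=27  14^15=24  14^16=41
So 14^16 ≡ 41 (mod 59), giving n = 16.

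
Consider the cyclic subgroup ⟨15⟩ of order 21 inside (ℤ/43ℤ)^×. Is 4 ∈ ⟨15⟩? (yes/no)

⟨15⟩ has order 21; its elements mod 43 are {1, 4, 6, 9, 10, 11, 13, 14, 15, 16, 17, 21, 23, 24, 25, 31, 35, 36, 38, 40, 41}.
4 is in this set.

yes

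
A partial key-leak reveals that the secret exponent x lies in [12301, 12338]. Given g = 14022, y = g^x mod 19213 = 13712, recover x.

Compute 14022^12301 mod 19213 = 12356, then multiply by 14022 repeatedly:
  14022^12301=12356  14022^12302=12211  14022^12303=15599  14022^12304=8386  14022^12305=4932
  14022^12306=8917  14022^12307=15183  14022^12308=15986  14022^12309=16834  14022^12310=14643
  14022^12311=14028  14022^12312=17135  14022^12313=8405  14022^12314=2368  14022^12315=4032
  14022^12316=12058  14022^12317=2876  14022^12318=18398  14022^12319=3805  14022^12320=18422
  14022^12321=13712
Found 13712 at exponent 12321.

12321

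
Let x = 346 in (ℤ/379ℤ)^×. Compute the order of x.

126

The order of 346 must divide p − 1 = 378 = 2 · 3^3 · 7.
Divisors: 1, 2, 3, 6, 7, 9, 14, 18, 21, 27, 42, 54, 63, 126, 189, 378.
Check each in increasing order: 346^1 ≡ 346;  346^2 ≡ 331;  346^3 ≡ 68;  346^6 ≡ 76;  346^7 ≡ 145;  346^9 ≡ 241;  346^14 ≡ 180;  346^18 ≡ 94;  346^21 ≡ 328;  346^27 ≡ 293;  346^42 ≡ 327;  346^54 ≡ 195;  346^63 ≡ 378;  346^126 ≡ 1.
Smallest exponent giving 1 is 126.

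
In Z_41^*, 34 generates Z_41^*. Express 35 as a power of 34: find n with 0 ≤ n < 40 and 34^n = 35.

39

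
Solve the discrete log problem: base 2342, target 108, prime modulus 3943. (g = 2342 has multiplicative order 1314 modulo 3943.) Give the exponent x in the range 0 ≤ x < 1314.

Baby-step giant-step with m = ceil(sqrt(1314)) = 37.
Baby table (2342^j mod 3943 for j=0..36):
  0:1  1:2342  2:251  3:335  4:3856  5:1282  6:1821  7:2399
  8:3626  9:2813  10:3236  11:266  12:3921  13:3678  14:2364  15:516
  16:1914  17:3340  18:3311  19:2424  20:3031  21:1202  22:3725  23:2034
  24:484  25:1887  26:3194  27:477  28:1265  29:1437  30:2075  31:1874
  32:349  33:1157  34:853  35:2568  36:1181
Giant step factor: 2342^(-37) ≡ 2874 (mod 3943).
Scan 108·2874^i mod 3943 for i = 0, 1, …:
  i=0: 108   i=1: 2838   i=2: 2288   i=3: 2731
  i=4: 2324   i=5: 3677   i=6: 458   i=7: 3273
  i=8: 2547   i=9: 1870     …   i=22: 1335
  i=23: 251
Match at i=23, j=2: x = 23·37 + 2 = 853.

853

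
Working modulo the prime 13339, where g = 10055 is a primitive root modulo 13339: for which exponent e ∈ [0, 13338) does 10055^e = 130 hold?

Baby-step giant-step with m = ceil(sqrt(13338)) = 116.
Baby table (10055^j mod 13339 for j=0..115):
  0:1  1:10055  2:6744  3:8783  4:8885  5:7392  6:1652  7:3805
  8:3023  9:10023  10:5120  11:6399  12:7948  13:3191  14:5210  15:4297
  16:1314  17:6660  18:4520  19:2627  20:3265  21:2296  22:9810  23:10984
  24:10539  25:4629  26:4824  27:4716  28:12574  29:4528  30:3033  31:3861
  32:5865  33:856  34:3425  35:10416  36:8391  37:2330  38:4866  39:178
  40:2364  41:13261  42:2711  43:7528  44:8554  45:598  46:10340  47:4534
  48:10007  49:4308  50:5207  51:810  52:7760  53:6989  54:4543  55:7129
  56:11648  57:4220  58:741  59:7593  60:8518  61:12110  62:7658  63:8482
  64:10283  65:4976  66:12430  67:10559  68:5644  69:6314  70:6969  71:3528
  72:5639  73:9395  74:13266  75:12969  76:1231  77:12452  78:5006  79:7283
  80:12794  81:2354  82:6084  83:1966  84:13071  85:13077  86:6712  87:7159
  88:6501  89:6455  90:10790  91:7363  92:3515  93:8314  94:1757  95:5799
  96:4176  97:11847  98:4315  99:8897  100:8001  101:2546  102:2489  103:2931
  104:5354  105:11605  106:12042  107:4207  108:3416  109:13294  110:1051  111:3317
  112:4935  113:345  114:835  115:5694
Giant step factor: 10055^(-116) ≡ 324 (mod 13339).
Scan 130·324^i mod 13339 for i = 0, 1, …:
  i=0: 130   i=1: 2103   i=2: 1083   i=3: 4078
  i=4: 711   i=5: 3601   i=6: 6231   i=7: 4655
  i=8: 913   i=9: 2354
Match at i=9, j=81: e = 9·116 + 81 = 1125.

1125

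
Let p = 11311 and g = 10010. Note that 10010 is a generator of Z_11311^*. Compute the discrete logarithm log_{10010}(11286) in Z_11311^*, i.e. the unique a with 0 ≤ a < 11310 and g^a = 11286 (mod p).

Baby-step giant-step with m = ceil(sqrt(11310)) = 107.
Baby table (10010^j mod 11311 for j=0..106):
  0:1  1:10010  2:7262  3:8134  4:4762  5:3066  6:3917  7:5244
  8:9400  9:9102  10:915  11:8551  12:5173  13:11283  14:2495  15:262
  16:9779  17:2396  18:4640  19:3434  20:211  21:8264  22:5297  23:8313
  24:9414  25:2199  26:784  27:9317  28:3975  29:8963  30:778  31:5812
  32:5647  33:5403  34:6139  35:10038  36:4767  37:7872  38:6294  39:670
  40:10588  41:1810  42:9189  43:838  44:6929  45:238  46:7070  47:9084
  48:1711  49:2256  50:5804  51:4744  52:3862  53:8933  54:5875  55:2861
  56:10469  57:9586  58:4647  59:5638  60:5801  61:8647  62:4698  63:7153
  64:2900  65:4974  66:10029  67:5165  68:10380  69:954  70:3056  71:5616
  72:490  73:7237  74:6726  75:4188  76:3314  77:9288  78:7771  79:1963
  80:2423  81:3446  82:7221  83:4920  84:1106  85:8902  86:962  87:3959
  88:7157  89:9007  90:89  91:8632  92:1591  93:22  94:5311  95:1410
  96:9283  97:2965  98:10897  99:6997  100:2258  101:3202  102:7957  103:8819
  104:7146  105:696  106:10695
Giant step factor: 10010^(-107) ≡ 822 (mod 11311).
Scan 11286·822^i mod 11311 for i = 0, 1, …:
  i=0: 11286   i=1: 2072   i=2: 6534   i=3: 9534
  i=4: 9736   i=5: 6115   i=6: 4446   i=7: 1159
  i=8: 2574   i=9: 671     …   i=34: 10780
  i=35: 4647
Match at i=35, j=58: a = 35·107 + 58 = 3803.

3803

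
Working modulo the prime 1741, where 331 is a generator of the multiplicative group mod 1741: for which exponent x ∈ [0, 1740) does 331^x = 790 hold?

Baby-step giant-step with m = ceil(sqrt(1740)) = 42.
Baby table (331^j mod 1741 for j=0..41):
  0:1  1:331  2:1619  3:1402  4:956  5:1315  6:15  7:1483
  8:1652  9:138  10:412  11:574  12:225  13:1353  14:406  15:329
  16:957  17:1646  18:1634  19:1144  20:867  21:1453  22:427  23:316
  24:136  25:1491  26:818  27:903  28:1182  29:1258  30:299  31:1473
  32:83  33:1358  34:320  35:1460  36:1003  37:1203  38:1245  39:1219
  40:1318  41:1008
Giant step factor: 331^(-42) ≡ 505 (mod 1741).
Scan 790·505^i mod 1741 for i = 0, 1, …:
  i=0: 790   i=1: 261   i=2: 1230   i=3: 1354
  i=4: 1298   i=5: 874   i=6: 897   i=7: 325
  i=8: 471   i=9: 1079     …   i=25: 1565
  i=26: 1652
Match at i=26, j=8: x = 26·42 + 8 = 1100.

1100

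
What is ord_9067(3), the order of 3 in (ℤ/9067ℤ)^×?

9066

The order of 3 must divide p − 1 = 9066 = 2 · 3 · 1511.
Divisors: 1, 2, 3, 6, 1511, 3022, 4533, 9066.
Check each in increasing order: 3^1 ≡ 3;  3^2 ≡ 9;  3^3 ≡ 27;  3^6 ≡ 729;  3^1511 ≡ 1082;  3^3022 ≡ 1081;  3^4533 ≡ 9066;  3^9066 ≡ 1.
Smallest exponent giving 1 is 9066.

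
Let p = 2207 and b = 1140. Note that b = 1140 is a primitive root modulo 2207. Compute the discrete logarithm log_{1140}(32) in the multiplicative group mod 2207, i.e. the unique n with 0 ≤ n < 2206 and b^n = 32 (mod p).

1012

Baby-step giant-step with m = ceil(sqrt(2206)) = 47.
Baby table (1140^j mod 2207 for j=0..46):
  0:1  1:1140  2:1884  3:349  4:600  5:2037  6:416  7:1942
  8:259  9:1729  10:209  11:2111  12:910  13:110  14:1808  15:1989
  16:871  17:1997  18:1163  19:1620  20:1748  21:2006  22:388  23:920
  24:475  25:785  26:1065  27:250  28:297  29:909  30:1177  31:2131
  32:1640  33:271  34:2167  35:747  36:1885  37:1489  38:277  39:179
  40:1016  41:1772  42:675  43:1464  44:468  45:1633  46:1119
Giant step factor: 1140^(-47) ≡ 473 (mod 2207).
Scan 32·473^i mod 2207 for i = 0, 1, …:
  i=0: 32   i=1: 1894   i=2: 2027   i=3: 933
  i=4: 2116   i=5: 1097   i=6: 236   i=7: 1278
  i=8: 1983   i=9: 2191     …   i=20: 2162
  i=21: 785
Match at i=21, j=25: n = 21·47 + 25 = 1012.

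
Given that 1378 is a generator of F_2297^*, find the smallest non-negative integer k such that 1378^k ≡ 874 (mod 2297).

2089

Baby-step giant-step with m = ceil(sqrt(2296)) = 48.
Baby table (1378^j mod 2297 for j=0..47):
  0:1  1:1378  2:1562  3:147  4:430  5:2211  6:936  7:1191
  8:1140  9:2069  10:505  11:2196  12:939  13:731  14:1232  15:213
  16:1795  17:1938  18:1450  19:2007  20:58  21:1826  22:1013  23:1635
  24:1970  25:1903  26:1457  27:168  28:1804  29:558  30:1726  31:1033
  32:1631  33:1052  34:249  35:869  36:745  37:2148  38:1408  39:1556
  40:1067  41:246  42:1329  43:653  44:1707  45:118  46:1814  47:556
Giant step factor: 1378^(-48) ≡ 252 (mod 2297).
Scan 874·252^i mod 2297 for i = 0, 1, …:
  i=0: 874   i=1: 2033   i=2: 85   i=3: 747
  i=4: 2187   i=5: 2141   i=6: 2034   i=7: 337
  i=8: 2232   i=9: 1996     …   i=42: 1548
  i=43: 1903
Match at i=43, j=25: k = 43·48 + 25 = 2089.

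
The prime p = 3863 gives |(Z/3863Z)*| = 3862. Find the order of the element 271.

3862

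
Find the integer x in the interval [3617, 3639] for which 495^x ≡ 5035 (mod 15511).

3630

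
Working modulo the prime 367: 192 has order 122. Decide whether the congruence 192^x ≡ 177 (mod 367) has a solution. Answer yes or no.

177 ∈ ⟨192⟩ iff 177^122 ≡ 1 (mod 367), since |⟨192⟩| = 122.
177^122 mod 367 = 1.
Since 1 = 1, 177 lies in the subgroup.

yes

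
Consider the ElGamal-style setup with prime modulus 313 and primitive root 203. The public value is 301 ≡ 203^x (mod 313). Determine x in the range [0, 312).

Baby-step giant-step with m = ceil(sqrt(312)) = 18.
Baby table (203^j mod 313 for j=0..17):
  0:1  1:203  2:206  3:189  4:181  5:122  6:39  7:92
  8:209  9:172  10:173  11:63  12:269  13:145  14:13  15:135
  16:174  17:266
Giant step factor: 203^(-18) ≡ 114 (mod 313).
Scan 301·114^i mod 313 for i = 0, 1, …:
  i=0: 301   i=1: 197   i=2: 235   i=3: 185
  i=4: 119   i=5: 107   i=6: 304   i=7: 226
  i=8: 98   i=9: 217   i=10: 11   i=11: 2
  i=12: 228   i=13: 13
Match at i=13, j=14: x = 13·18 + 14 = 248.

248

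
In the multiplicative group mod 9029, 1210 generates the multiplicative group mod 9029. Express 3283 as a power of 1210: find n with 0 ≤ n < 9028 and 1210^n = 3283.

Baby-step giant-step with m = ceil(sqrt(9028)) = 96.
Baby table (1210^j mod 9029 for j=0..95):
  0:1  1:1210  2:1402  3:7997  4:6311  5:6805  6:8631  7:5986
  8:1802  9:4431  10:7313  11:310  12:4911  13:1228  14:5124  15:6146
  16:5793  17:3026  18:4715  19:7851  20:1202  21:751  22:5810  23:5538
  24:1462  25:8365  26:141  27:8088  28:8073  29:7981  30:5009  31:2431
  32:7085  33:4329  34:1270  35:1770  36:1827  37:7594  38:6247  39:1597
  40:164  41:8831  42:4203  43:2303  44:5698  45:5453  46:6960  47:6572
  48:6600  49:4364  50:7504  51:5695  52:1823  53:2754  54:639  55:5725
  56:2007  57:8698  58:5795  59:5446  60:7519  61:5787  62:4795  63:5332
  64:5014  65:8481  66:5066  67:8198  68:5738  69:8708  70:8866  71:1408
  72:6228  73:5694  74:613  75:1352  76:1671  77:8443  78:4231  79:67
  80:8838  81:3644  82:3088  83:7503  84:4485  85:421  86:3786  87:3357
  88:7949  89:2405  90:2712  91:3993  92:1015  93:206  94:5477  95:8913
Giant step factor: 1210^(-96) ≡ 9018 (mod 9029).
Scan 3283·9018^i mod 9029 for i = 0, 1, …:
  i=0: 3283   i=1: 3   i=2: 8996   i=3: 363
  i=4: 5036   i=5: 7807   i=6: 4413   i=7: 5631
  i=8: 1262   i=9: 4176     …   i=50: 5727
  i=51: 206
Match at i=51, j=93: n = 51·96 + 93 = 4989.

4989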